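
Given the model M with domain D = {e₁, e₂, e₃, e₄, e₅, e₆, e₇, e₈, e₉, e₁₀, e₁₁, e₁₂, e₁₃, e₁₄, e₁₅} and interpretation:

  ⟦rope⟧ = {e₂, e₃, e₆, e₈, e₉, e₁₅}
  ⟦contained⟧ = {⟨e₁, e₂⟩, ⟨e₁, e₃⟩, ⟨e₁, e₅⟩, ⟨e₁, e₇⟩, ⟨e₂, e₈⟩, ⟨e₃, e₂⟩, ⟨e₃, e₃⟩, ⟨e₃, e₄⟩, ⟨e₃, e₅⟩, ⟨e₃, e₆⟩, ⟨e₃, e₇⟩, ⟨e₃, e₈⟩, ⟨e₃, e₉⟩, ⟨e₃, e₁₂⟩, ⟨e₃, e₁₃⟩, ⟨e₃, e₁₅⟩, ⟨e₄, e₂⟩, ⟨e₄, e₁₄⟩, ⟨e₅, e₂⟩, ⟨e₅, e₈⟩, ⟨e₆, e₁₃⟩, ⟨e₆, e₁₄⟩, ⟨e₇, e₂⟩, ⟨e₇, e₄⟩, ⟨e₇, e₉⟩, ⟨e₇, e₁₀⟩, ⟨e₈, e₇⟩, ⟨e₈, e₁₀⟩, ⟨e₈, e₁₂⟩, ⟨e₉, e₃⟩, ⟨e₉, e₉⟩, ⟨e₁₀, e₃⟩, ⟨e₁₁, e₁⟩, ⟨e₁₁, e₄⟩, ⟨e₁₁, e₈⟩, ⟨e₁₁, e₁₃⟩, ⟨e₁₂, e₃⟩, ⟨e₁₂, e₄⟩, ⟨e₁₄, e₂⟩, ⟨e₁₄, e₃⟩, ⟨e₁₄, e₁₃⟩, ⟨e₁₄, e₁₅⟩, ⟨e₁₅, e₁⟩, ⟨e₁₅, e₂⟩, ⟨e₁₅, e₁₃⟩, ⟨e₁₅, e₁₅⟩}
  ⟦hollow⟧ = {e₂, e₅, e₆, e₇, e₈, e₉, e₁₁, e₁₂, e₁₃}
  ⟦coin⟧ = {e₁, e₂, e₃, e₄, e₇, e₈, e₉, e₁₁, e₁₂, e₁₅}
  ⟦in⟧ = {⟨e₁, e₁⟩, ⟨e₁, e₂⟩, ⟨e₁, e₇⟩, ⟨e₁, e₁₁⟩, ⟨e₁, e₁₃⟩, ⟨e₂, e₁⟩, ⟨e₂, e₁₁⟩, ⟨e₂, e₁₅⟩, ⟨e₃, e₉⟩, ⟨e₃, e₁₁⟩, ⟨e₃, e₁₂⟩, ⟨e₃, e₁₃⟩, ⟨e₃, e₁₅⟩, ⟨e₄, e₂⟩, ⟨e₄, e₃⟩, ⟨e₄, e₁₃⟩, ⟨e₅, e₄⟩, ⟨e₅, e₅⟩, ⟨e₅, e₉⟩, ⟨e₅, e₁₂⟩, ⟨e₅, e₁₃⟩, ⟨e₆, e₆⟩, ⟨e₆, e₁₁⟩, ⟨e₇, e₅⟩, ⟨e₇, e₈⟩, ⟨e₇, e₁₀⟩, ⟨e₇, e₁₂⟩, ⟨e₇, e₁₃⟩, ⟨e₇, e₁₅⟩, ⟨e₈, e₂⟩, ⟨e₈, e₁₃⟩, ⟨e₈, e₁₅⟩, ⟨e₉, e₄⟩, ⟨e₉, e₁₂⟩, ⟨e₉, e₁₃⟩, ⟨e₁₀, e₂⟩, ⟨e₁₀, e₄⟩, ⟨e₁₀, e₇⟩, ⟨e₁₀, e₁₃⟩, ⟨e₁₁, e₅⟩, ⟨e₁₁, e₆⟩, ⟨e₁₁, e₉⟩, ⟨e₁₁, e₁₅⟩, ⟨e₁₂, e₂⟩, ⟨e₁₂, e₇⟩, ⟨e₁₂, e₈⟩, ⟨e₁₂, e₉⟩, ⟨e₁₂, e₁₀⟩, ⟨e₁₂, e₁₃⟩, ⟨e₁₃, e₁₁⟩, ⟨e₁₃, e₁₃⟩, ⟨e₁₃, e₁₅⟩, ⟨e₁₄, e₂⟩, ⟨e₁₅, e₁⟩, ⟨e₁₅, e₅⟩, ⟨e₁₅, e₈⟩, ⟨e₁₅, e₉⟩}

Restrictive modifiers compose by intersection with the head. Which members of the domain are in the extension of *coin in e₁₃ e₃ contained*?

{e₃, e₄, e₇, e₈, e₉, e₁₂}

⟦in e₁₃⟧ = {x : ⟨x, e₁₃⟩ ∈ ⟦in⟧} = {e₁, e₃, e₄, e₅, e₇, e₈, e₉, e₁₀, e₁₂, e₁₃}
⟦e₃ contained⟧ = {x : ⟨e₃, x⟩ ∈ ⟦contained⟧} = {e₂, e₃, e₄, e₅, e₆, e₇, e₈, e₉, e₁₂, e₁₃, e₁₅}
⟦coin⟧ = {e₁, e₂, e₃, e₄, e₇, e₈, e₉, e₁₁, e₁₂, e₁₅}
… ∩ ⟦in e₁₃⟧ = {e₁, e₂, e₃, e₄, e₇, e₈, e₉, e₁₁, e₁₂, e₁₅} ∩ {e₁, e₃, e₄, e₅, e₇, e₈, e₉, e₁₀, e₁₂, e₁₃} = {e₁, e₃, e₄, e₇, e₈, e₉, e₁₂}
… ∩ ⟦e₃ contained⟧ = {e₁, e₃, e₄, e₇, e₈, e₉, e₁₂} ∩ {e₂, e₃, e₄, e₅, e₆, e₇, e₈, e₉, e₁₂, e₁₃, e₁₅} = {e₃, e₄, e₇, e₈, e₉, e₁₂}
So ⟦coin in e₁₃ e₃ contained⟧ = {e₃, e₄, e₇, e₈, e₉, e₁₂}.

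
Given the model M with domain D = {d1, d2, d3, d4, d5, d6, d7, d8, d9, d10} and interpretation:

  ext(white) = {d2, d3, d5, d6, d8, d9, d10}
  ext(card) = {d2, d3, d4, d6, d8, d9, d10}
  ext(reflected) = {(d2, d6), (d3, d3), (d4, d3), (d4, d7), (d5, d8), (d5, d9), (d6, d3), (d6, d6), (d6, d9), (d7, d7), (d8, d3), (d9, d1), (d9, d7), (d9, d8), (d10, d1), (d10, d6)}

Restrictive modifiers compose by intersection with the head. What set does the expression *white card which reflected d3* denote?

⟦which reflected d3⟧ = {x : ⟨x, d3⟩ ∈ ⟦reflected⟧} = {d3, d4, d6, d8}
⟦card⟧ = {d2, d3, d4, d6, d8, d9, d10}
… ∩ ⟦which reflected d3⟧ = {d2, d3, d4, d6, d8, d9, d10} ∩ {d3, d4, d6, d8} = {d3, d4, d6, d8}
… ∩ ⟦white⟧ = {d3, d4, d6, d8} ∩ {d2, d3, d5, d6, d8, d9, d10} = {d3, d6, d8}
So ⟦white card which reflected d3⟧ = {d3, d6, d8}.

{d3, d6, d8}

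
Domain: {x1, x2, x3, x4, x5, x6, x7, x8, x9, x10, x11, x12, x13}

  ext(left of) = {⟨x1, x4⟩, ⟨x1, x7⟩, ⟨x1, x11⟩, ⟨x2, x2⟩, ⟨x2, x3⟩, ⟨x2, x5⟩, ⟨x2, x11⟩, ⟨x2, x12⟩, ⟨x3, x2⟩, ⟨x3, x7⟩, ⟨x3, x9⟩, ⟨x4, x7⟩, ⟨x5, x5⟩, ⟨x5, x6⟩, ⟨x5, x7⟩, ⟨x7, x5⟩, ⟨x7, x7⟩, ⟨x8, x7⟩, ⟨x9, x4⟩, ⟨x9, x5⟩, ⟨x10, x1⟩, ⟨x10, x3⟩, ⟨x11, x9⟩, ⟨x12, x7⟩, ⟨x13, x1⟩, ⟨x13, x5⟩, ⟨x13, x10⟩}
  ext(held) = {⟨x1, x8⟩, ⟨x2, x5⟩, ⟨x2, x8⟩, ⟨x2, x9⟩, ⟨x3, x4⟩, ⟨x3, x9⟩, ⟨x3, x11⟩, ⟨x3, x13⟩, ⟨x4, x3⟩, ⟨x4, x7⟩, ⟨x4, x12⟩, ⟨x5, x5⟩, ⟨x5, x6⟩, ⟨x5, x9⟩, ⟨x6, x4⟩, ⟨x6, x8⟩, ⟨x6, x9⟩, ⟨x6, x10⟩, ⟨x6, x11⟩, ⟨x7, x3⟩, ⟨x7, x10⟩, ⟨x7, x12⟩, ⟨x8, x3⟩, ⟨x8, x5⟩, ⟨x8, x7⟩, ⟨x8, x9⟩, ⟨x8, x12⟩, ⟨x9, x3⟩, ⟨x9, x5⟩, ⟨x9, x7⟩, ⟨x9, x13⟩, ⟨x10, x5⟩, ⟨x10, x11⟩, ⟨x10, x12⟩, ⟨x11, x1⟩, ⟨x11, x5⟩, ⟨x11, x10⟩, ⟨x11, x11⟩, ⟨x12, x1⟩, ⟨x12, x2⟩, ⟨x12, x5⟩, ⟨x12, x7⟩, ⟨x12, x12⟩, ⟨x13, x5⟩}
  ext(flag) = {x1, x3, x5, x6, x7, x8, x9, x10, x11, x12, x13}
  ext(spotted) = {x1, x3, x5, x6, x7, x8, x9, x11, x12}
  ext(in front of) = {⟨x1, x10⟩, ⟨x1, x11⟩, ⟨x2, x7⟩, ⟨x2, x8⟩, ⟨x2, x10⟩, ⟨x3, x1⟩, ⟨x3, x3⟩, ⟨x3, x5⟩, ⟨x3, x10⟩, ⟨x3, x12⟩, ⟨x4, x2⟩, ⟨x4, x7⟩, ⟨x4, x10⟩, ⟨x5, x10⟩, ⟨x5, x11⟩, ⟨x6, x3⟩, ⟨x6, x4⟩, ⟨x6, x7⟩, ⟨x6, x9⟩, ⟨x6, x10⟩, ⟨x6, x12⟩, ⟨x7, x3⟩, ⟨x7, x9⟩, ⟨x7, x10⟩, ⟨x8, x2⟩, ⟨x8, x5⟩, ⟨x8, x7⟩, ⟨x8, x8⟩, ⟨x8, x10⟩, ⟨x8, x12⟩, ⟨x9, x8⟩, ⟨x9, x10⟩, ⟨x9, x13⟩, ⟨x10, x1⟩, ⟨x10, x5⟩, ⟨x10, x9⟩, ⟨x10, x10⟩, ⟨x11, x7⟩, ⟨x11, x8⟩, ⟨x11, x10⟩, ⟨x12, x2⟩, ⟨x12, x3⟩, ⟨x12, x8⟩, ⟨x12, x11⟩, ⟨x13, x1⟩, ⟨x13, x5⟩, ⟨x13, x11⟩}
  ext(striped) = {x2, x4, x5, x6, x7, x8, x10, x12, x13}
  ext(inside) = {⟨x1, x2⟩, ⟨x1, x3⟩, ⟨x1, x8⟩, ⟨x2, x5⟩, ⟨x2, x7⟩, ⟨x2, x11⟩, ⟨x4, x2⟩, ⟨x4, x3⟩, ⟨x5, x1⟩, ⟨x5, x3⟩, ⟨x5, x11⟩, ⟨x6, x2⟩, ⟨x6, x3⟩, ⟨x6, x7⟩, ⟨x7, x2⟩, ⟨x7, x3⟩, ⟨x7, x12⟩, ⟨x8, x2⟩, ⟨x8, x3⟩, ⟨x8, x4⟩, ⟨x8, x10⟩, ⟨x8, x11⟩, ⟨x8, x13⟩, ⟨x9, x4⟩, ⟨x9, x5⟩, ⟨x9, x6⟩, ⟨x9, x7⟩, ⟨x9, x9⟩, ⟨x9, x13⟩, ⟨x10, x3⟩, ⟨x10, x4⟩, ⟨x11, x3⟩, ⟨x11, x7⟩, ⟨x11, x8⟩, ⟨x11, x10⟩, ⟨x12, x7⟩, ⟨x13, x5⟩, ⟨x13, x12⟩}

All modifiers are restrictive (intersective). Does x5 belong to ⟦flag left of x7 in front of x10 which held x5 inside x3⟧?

yes

⟦left of x7⟧ = {x : ⟨x, x7⟩ ∈ ⟦left of⟧} = {x1, x3, x4, x5, x7, x8, x12}
⟦in front of x10⟧ = {x : ⟨x, x10⟩ ∈ ⟦in front of⟧} = {x1, x2, x3, x4, x5, x6, x7, x8, x9, x10, x11}
⟦which held x5⟧ = {x : ⟨x, x5⟩ ∈ ⟦held⟧} = {x2, x5, x8, x9, x10, x11, x12, x13}
⟦inside x3⟧ = {x : ⟨x, x3⟩ ∈ ⟦inside⟧} = {x1, x4, x5, x6, x7, x8, x10, x11}
⟦flag⟧ = {x1, x3, x5, x6, x7, x8, x9, x10, x11, x12, x13}
… ∩ ⟦left of x7⟧ = {x1, x3, x5, x6, x7, x8, x9, x10, x11, x12, x13} ∩ {x1, x3, x4, x5, x7, x8, x12} = {x1, x3, x5, x7, x8, x12}
… ∩ ⟦in front of x10⟧ = {x1, x3, x5, x7, x8, x12} ∩ {x1, x2, x3, x4, x5, x6, x7, x8, x9, x10, x11} = {x1, x3, x5, x7, x8}
… ∩ ⟦which held x5⟧ = {x1, x3, x5, x7, x8} ∩ {x2, x5, x8, x9, x10, x11, x12, x13} = {x5, x8}
… ∩ ⟦inside x3⟧ = {x5, x8} ∩ {x1, x4, x5, x6, x7, x8, x10, x11} = {x5, x8}
⟦flag left of x7 in front of x10 which held x5 inside x3⟧ = {x5, x8}; x5 ∈ this set.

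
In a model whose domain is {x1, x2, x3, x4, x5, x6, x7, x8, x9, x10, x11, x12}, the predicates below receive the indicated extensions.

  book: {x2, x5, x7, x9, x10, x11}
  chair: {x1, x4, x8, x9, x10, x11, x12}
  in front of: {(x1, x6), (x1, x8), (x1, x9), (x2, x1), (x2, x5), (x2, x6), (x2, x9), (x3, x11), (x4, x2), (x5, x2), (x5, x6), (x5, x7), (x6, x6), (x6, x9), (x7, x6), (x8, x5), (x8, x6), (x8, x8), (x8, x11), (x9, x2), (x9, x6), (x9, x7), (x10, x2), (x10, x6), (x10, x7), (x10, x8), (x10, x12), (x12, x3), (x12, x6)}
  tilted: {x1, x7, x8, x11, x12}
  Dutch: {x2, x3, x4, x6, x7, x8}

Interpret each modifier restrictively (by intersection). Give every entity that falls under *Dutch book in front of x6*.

{x2, x7}

⟦in front of x6⟧ = {x : ⟨x, x6⟩ ∈ ⟦in front of⟧} = {x1, x2, x5, x6, x7, x8, x9, x10, x12}
⟦book⟧ = {x2, x5, x7, x9, x10, x11}
… ∩ ⟦in front of x6⟧ = {x2, x5, x7, x9, x10, x11} ∩ {x1, x2, x5, x6, x7, x8, x9, x10, x12} = {x2, x5, x7, x9, x10}
… ∩ ⟦Dutch⟧ = {x2, x5, x7, x9, x10} ∩ {x2, x3, x4, x6, x7, x8} = {x2, x7}
So ⟦Dutch book in front of x6⟧ = {x2, x7}.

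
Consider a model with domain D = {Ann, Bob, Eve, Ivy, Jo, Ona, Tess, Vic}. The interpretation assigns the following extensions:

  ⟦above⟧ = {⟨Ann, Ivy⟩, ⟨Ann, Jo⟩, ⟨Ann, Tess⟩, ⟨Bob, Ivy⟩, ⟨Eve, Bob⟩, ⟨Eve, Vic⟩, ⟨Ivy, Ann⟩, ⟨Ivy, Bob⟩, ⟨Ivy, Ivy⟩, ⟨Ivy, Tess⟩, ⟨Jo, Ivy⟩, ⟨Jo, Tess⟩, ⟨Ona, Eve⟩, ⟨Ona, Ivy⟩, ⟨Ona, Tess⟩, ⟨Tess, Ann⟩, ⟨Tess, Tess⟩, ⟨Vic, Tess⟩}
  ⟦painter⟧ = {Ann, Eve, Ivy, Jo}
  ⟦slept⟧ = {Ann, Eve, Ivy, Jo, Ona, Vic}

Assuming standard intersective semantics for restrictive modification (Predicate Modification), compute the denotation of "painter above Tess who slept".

{Ann, Ivy, Jo}

⟦above Tess⟧ = {x : ⟨x, Tess⟩ ∈ ⟦above⟧} = {Ann, Ivy, Jo, Ona, Tess, Vic}
⟦who slept⟧ = ⟦slept⟧ = {Ann, Eve, Ivy, Jo, Ona, Vic}
⟦painter⟧ = {Ann, Eve, Ivy, Jo}
… ∩ ⟦above Tess⟧ = {Ann, Eve, Ivy, Jo} ∩ {Ann, Ivy, Jo, Ona, Tess, Vic} = {Ann, Ivy, Jo}
… ∩ ⟦who slept⟧ = {Ann, Ivy, Jo} ∩ {Ann, Eve, Ivy, Jo, Ona, Vic} = {Ann, Ivy, Jo}
So ⟦painter above Tess who slept⟧ = {Ann, Ivy, Jo}.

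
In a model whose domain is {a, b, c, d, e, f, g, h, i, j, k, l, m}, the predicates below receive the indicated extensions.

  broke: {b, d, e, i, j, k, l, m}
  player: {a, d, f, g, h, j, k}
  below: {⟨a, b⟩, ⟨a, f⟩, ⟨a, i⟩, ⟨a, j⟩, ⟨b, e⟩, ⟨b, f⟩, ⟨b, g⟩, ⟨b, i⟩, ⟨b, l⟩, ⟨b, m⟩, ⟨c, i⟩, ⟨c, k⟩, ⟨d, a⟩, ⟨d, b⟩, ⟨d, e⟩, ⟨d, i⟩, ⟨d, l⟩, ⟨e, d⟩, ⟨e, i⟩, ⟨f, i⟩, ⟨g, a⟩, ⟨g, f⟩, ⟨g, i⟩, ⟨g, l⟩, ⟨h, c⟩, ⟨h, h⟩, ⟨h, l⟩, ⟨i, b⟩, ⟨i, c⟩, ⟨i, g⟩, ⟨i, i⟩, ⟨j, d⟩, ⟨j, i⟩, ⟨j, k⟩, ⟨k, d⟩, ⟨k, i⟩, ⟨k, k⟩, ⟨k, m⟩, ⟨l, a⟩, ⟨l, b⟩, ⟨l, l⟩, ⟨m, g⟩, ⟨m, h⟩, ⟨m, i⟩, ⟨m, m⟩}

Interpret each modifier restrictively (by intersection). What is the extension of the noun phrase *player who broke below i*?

⟦who broke⟧ = ⟦broke⟧ = {b, d, e, i, j, k, l, m}
⟦below i⟧ = {x : ⟨x, i⟩ ∈ ⟦below⟧} = {a, b, c, d, e, f, g, i, j, k, m}
⟦player⟧ = {a, d, f, g, h, j, k}
… ∩ ⟦who broke⟧ = {a, d, f, g, h, j, k} ∩ {b, d, e, i, j, k, l, m} = {d, j, k}
… ∩ ⟦below i⟧ = {d, j, k} ∩ {a, b, c, d, e, f, g, i, j, k, m} = {d, j, k}
So ⟦player who broke below i⟧ = {d, j, k}.

{d, j, k}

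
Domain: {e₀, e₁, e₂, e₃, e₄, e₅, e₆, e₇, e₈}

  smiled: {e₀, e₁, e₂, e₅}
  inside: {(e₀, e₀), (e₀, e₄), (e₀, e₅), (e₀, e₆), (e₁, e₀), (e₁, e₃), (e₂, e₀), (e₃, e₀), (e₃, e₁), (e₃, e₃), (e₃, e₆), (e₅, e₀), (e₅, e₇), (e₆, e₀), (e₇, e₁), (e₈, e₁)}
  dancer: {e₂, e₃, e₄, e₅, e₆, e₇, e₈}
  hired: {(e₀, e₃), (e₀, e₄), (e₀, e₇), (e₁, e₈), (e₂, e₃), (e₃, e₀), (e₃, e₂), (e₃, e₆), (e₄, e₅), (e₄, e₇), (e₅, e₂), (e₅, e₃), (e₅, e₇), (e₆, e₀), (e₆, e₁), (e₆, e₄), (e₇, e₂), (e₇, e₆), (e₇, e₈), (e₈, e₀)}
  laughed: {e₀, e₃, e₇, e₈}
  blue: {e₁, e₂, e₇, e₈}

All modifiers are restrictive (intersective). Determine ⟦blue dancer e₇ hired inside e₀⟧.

⟦e₇ hired⟧ = {x : ⟨e₇, x⟩ ∈ ⟦hired⟧} = {e₂, e₆, e₈}
⟦inside e₀⟧ = {x : ⟨x, e₀⟩ ∈ ⟦inside⟧} = {e₀, e₁, e₂, e₃, e₅, e₆}
⟦dancer⟧ = {e₂, e₃, e₄, e₅, e₆, e₇, e₈}
… ∩ ⟦e₇ hired⟧ = {e₂, e₃, e₄, e₅, e₆, e₇, e₈} ∩ {e₂, e₆, e₈} = {e₂, e₆, e₈}
… ∩ ⟦inside e₀⟧ = {e₂, e₆, e₈} ∩ {e₀, e₁, e₂, e₃, e₅, e₆} = {e₂, e₆}
… ∩ ⟦blue⟧ = {e₂, e₆} ∩ {e₁, e₂, e₇, e₈} = {e₂}
So ⟦blue dancer e₇ hired inside e₀⟧ = {e₂}.

{e₂}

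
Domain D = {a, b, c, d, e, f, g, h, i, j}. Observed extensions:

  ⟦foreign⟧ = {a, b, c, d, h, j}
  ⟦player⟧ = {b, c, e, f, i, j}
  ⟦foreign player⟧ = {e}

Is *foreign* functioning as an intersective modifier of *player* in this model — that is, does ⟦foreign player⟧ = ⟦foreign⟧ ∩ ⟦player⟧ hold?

no

⟦foreign⟧ ∩ ⟦player⟧ = {a, b, c, d, h, j} ∩ {b, c, e, f, i, j} = {b, c, j}
Observed ⟦foreign player⟧ = {e}.
These differ, so the modifier is not intersective in this model.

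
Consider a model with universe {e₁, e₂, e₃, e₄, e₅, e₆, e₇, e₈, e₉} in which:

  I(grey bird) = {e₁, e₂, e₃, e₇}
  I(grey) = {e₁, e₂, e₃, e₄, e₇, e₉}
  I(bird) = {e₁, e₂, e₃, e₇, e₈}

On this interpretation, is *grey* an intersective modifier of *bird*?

yes

⟦grey⟧ ∩ ⟦bird⟧ = {e₁, e₂, e₃, e₄, e₇, e₉} ∩ {e₁, e₂, e₃, e₇, e₈} = {e₁, e₂, e₃, e₇}
Observed ⟦grey bird⟧ = {e₁, e₂, e₃, e₇}.
These coincide, so the modifier is intersective here.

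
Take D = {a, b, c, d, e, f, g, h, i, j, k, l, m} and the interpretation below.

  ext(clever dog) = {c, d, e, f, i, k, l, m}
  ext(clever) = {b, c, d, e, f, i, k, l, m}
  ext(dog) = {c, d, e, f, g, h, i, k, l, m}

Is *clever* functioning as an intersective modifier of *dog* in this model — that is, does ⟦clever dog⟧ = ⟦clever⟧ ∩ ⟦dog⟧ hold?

yes

⟦clever⟧ ∩ ⟦dog⟧ = {b, c, d, e, f, i, k, l, m} ∩ {c, d, e, f, g, h, i, k, l, m} = {c, d, e, f, i, k, l, m}
Observed ⟦clever dog⟧ = {c, d, e, f, i, k, l, m}.
These coincide, so the modifier is intersective here.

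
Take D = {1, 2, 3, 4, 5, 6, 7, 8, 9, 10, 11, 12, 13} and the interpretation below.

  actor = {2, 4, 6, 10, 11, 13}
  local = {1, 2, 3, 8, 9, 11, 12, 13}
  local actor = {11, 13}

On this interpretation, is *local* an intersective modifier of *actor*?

no

⟦local⟧ ∩ ⟦actor⟧ = {1, 2, 3, 8, 9, 11, 12, 13} ∩ {2, 4, 6, 10, 11, 13} = {2, 11, 13}
Observed ⟦local actor⟧ = {11, 13}.
These differ, so the modifier is not intersective in this model.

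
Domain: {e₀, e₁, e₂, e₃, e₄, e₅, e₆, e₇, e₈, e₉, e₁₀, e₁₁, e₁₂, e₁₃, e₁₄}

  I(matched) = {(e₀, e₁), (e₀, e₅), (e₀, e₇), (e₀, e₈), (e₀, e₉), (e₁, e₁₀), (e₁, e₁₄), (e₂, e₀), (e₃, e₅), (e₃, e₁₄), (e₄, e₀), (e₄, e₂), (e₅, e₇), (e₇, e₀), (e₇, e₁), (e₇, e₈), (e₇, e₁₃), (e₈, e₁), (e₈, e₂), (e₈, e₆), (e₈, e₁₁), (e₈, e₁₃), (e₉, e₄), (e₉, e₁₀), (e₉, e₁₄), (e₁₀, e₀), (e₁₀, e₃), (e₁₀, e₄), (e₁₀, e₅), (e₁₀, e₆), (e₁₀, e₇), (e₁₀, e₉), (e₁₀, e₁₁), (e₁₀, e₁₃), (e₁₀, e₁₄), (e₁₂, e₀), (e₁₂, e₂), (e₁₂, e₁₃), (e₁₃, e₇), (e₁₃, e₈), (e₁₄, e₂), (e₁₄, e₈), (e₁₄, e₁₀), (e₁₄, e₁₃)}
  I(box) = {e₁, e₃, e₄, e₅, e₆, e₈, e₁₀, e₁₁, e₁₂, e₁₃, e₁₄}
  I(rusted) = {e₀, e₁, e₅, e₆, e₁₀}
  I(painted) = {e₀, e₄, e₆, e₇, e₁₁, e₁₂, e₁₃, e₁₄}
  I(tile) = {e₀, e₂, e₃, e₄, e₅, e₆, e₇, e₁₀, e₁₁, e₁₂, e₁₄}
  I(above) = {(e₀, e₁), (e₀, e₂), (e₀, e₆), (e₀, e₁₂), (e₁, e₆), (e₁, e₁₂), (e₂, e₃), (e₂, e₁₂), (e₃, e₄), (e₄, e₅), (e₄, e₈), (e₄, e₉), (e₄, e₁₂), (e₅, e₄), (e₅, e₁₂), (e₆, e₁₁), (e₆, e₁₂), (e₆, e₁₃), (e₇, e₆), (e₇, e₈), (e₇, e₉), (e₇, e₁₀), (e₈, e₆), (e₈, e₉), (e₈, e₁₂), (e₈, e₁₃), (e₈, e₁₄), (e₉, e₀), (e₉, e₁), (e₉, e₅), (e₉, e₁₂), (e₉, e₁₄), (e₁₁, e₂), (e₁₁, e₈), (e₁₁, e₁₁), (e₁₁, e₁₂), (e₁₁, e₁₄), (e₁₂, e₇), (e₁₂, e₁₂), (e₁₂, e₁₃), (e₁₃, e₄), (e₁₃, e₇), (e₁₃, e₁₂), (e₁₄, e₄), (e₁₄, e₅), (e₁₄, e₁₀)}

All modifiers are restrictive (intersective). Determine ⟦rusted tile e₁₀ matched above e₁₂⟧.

⟦e₁₀ matched⟧ = {x : ⟨e₁₀, x⟩ ∈ ⟦matched⟧} = {e₀, e₃, e₄, e₅, e₆, e₇, e₉, e₁₁, e₁₃, e₁₄}
⟦above e₁₂⟧ = {x : ⟨x, e₁₂⟩ ∈ ⟦above⟧} = {e₀, e₁, e₂, e₄, e₅, e₆, e₈, e₉, e₁₁, e₁₂, e₁₃}
⟦tile⟧ = {e₀, e₂, e₃, e₄, e₅, e₆, e₇, e₁₀, e₁₁, e₁₂, e₁₄}
… ∩ ⟦e₁₀ matched⟧ = {e₀, e₂, e₃, e₄, e₅, e₆, e₇, e₁₀, e₁₁, e₁₂, e₁₄} ∩ {e₀, e₃, e₄, e₅, e₆, e₇, e₉, e₁₁, e₁₃, e₁₄} = {e₀, e₃, e₄, e₅, e₆, e₇, e₁₁, e₁₄}
… ∩ ⟦above e₁₂⟧ = {e₀, e₃, e₄, e₅, e₆, e₇, e₁₁, e₁₄} ∩ {e₀, e₁, e₂, e₄, e₅, e₆, e₈, e₉, e₁₁, e₁₂, e₁₃} = {e₀, e₄, e₅, e₆, e₁₁}
… ∩ ⟦rusted⟧ = {e₀, e₄, e₅, e₆, e₁₁} ∩ {e₀, e₁, e₅, e₆, e₁₀} = {e₀, e₅, e₆}
So ⟦rusted tile e₁₀ matched above e₁₂⟧ = {e₀, e₅, e₆}.

{e₀, e₅, e₆}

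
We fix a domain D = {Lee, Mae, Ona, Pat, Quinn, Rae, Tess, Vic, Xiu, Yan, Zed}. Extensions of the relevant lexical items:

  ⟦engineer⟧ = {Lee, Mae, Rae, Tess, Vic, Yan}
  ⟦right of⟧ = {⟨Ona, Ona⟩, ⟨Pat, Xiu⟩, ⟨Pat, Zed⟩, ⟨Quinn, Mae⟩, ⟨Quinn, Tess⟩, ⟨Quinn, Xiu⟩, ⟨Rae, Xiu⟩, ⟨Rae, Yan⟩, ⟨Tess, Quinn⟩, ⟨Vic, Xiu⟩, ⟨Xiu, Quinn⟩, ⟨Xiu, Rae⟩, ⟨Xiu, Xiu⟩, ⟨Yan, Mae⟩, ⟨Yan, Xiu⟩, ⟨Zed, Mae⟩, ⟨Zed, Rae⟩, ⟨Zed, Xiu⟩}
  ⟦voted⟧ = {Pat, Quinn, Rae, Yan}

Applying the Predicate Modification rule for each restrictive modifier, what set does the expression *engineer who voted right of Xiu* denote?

⟦who voted⟧ = ⟦voted⟧ = {Pat, Quinn, Rae, Yan}
⟦right of Xiu⟧ = {x : ⟨x, Xiu⟩ ∈ ⟦right of⟧} = {Pat, Quinn, Rae, Vic, Xiu, Yan, Zed}
⟦engineer⟧ = {Lee, Mae, Rae, Tess, Vic, Yan}
… ∩ ⟦who voted⟧ = {Lee, Mae, Rae, Tess, Vic, Yan} ∩ {Pat, Quinn, Rae, Yan} = {Rae, Yan}
… ∩ ⟦right of Xiu⟧ = {Rae, Yan} ∩ {Pat, Quinn, Rae, Vic, Xiu, Yan, Zed} = {Rae, Yan}
So ⟦engineer who voted right of Xiu⟧ = {Rae, Yan}.

{Rae, Yan}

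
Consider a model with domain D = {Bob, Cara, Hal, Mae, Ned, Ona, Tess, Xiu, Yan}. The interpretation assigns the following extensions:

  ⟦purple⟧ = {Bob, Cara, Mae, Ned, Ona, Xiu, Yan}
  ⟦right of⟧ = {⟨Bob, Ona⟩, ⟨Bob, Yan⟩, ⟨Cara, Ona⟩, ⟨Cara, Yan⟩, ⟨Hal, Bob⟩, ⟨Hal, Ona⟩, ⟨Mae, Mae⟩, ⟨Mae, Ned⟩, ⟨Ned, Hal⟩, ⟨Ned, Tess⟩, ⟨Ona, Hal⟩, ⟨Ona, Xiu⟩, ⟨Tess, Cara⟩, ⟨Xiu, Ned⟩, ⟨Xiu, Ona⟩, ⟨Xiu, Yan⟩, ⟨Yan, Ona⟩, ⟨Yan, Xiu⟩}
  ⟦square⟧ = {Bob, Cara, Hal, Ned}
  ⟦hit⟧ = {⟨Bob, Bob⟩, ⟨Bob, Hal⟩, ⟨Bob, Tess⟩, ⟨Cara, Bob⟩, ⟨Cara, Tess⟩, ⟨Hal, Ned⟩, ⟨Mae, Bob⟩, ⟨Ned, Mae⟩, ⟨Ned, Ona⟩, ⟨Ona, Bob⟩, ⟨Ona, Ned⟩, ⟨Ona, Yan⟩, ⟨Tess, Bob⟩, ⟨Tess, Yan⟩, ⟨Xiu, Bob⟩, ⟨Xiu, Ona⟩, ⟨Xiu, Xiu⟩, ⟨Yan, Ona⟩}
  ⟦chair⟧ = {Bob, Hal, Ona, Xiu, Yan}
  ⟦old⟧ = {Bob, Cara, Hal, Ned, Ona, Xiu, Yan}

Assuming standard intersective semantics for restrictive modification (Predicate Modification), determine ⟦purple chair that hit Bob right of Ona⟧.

{Bob, Xiu}

⟦that hit Bob⟧ = {x : ⟨x, Bob⟩ ∈ ⟦hit⟧} = {Bob, Cara, Mae, Ona, Tess, Xiu}
⟦right of Ona⟧ = {x : ⟨x, Ona⟩ ∈ ⟦right of⟧} = {Bob, Cara, Hal, Xiu, Yan}
⟦chair⟧ = {Bob, Hal, Ona, Xiu, Yan}
… ∩ ⟦that hit Bob⟧ = {Bob, Hal, Ona, Xiu, Yan} ∩ {Bob, Cara, Mae, Ona, Tess, Xiu} = {Bob, Ona, Xiu}
… ∩ ⟦right of Ona⟧ = {Bob, Ona, Xiu} ∩ {Bob, Cara, Hal, Xiu, Yan} = {Bob, Xiu}
… ∩ ⟦purple⟧ = {Bob, Xiu} ∩ {Bob, Cara, Mae, Ned, Ona, Xiu, Yan} = {Bob, Xiu}
So ⟦purple chair that hit Bob right of Ona⟧ = {Bob, Xiu}.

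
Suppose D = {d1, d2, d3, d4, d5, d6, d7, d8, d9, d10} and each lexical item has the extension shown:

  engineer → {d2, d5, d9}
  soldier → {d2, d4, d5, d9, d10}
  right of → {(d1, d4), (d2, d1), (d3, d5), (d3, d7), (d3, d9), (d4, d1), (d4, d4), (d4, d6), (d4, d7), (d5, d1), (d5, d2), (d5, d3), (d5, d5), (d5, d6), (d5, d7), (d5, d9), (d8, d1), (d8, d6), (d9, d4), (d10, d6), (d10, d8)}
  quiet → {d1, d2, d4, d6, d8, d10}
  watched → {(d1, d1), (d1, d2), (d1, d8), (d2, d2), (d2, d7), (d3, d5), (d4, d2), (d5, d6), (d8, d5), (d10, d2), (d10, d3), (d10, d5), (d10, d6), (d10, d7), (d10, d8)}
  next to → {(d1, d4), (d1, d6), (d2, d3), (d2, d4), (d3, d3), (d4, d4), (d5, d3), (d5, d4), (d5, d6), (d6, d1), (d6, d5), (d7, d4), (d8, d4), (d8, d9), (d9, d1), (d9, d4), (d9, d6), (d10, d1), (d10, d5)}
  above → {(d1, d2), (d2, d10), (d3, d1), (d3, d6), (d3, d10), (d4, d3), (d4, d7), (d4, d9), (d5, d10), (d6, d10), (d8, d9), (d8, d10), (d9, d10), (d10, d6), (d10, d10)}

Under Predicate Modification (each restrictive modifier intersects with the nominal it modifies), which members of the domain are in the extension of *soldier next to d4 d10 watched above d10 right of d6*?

{d5}

⟦next to d4⟧ = {x : ⟨x, d4⟩ ∈ ⟦next to⟧} = {d1, d2, d4, d5, d7, d8, d9}
⟦d10 watched⟧ = {x : ⟨d10, x⟩ ∈ ⟦watched⟧} = {d2, d3, d5, d6, d7, d8}
⟦above d10⟧ = {x : ⟨x, d10⟩ ∈ ⟦above⟧} = {d2, d3, d5, d6, d8, d9, d10}
⟦right of d6⟧ = {x : ⟨x, d6⟩ ∈ ⟦right of⟧} = {d4, d5, d8, d10}
⟦soldier⟧ = {d2, d4, d5, d9, d10}
… ∩ ⟦next to d4⟧ = {d2, d4, d5, d9, d10} ∩ {d1, d2, d4, d5, d7, d8, d9} = {d2, d4, d5, d9}
… ∩ ⟦d10 watched⟧ = {d2, d4, d5, d9} ∩ {d2, d3, d5, d6, d7, d8} = {d2, d5}
… ∩ ⟦above d10⟧ = {d2, d5} ∩ {d2, d3, d5, d6, d8, d9, d10} = {d2, d5}
… ∩ ⟦right of d6⟧ = {d2, d5} ∩ {d4, d5, d8, d10} = {d5}
So ⟦soldier next to d4 d10 watched above d10 right of d6⟧ = {d5}.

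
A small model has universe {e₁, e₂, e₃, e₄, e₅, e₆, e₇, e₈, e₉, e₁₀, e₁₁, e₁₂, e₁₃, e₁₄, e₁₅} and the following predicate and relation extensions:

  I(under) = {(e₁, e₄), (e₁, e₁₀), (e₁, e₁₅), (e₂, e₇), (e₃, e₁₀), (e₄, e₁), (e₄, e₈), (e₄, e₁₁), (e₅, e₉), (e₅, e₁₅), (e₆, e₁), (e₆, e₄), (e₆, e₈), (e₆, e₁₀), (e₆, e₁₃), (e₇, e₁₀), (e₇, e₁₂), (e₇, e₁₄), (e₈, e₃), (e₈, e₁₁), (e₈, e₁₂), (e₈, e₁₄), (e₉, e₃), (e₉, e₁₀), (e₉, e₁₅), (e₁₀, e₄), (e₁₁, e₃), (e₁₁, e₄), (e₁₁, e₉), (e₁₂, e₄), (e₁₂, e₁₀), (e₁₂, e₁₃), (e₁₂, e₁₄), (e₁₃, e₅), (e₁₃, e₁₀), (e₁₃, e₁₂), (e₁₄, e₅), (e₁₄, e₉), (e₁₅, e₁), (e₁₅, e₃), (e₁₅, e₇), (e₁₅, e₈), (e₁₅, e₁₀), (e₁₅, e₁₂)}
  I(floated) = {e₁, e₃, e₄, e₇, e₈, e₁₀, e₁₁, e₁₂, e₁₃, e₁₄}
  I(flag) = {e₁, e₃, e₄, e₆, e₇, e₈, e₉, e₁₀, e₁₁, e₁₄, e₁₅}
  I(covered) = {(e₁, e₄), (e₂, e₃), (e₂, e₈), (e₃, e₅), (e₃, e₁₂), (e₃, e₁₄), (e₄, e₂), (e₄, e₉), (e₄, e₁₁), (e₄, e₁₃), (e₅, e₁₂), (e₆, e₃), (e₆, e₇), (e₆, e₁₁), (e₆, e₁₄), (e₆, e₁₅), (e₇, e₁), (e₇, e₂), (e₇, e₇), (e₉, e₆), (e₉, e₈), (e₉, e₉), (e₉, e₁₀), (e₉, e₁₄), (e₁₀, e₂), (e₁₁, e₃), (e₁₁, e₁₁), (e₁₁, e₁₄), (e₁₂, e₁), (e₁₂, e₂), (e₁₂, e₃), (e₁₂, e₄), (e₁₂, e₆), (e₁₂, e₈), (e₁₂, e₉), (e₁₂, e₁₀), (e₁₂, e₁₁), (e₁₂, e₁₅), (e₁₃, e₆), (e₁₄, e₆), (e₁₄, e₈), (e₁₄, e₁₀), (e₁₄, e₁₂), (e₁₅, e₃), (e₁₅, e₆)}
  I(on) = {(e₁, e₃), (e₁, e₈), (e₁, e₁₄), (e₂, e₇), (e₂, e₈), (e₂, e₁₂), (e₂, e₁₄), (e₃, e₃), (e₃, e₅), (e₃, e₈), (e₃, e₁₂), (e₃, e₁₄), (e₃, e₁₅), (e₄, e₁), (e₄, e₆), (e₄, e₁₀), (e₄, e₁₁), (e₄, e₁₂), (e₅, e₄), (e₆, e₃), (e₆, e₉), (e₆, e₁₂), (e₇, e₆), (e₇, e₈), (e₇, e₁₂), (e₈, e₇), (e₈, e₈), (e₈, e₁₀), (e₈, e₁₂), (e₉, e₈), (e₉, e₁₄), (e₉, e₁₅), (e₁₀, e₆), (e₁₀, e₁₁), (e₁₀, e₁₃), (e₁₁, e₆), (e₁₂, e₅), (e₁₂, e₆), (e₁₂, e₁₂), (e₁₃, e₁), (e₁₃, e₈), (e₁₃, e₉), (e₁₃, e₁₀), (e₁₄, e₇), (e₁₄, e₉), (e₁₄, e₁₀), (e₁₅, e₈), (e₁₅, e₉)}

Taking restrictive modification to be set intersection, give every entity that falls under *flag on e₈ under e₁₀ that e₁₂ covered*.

{e₁, e₃, e₉, e₁₅}

⟦on e₈⟧ = {x : ⟨x, e₈⟩ ∈ ⟦on⟧} = {e₁, e₂, e₃, e₇, e₈, e₉, e₁₃, e₁₅}
⟦under e₁₀⟧ = {x : ⟨x, e₁₀⟩ ∈ ⟦under⟧} = {e₁, e₃, e₆, e₇, e₉, e₁₂, e₁₃, e₁₅}
⟦that e₁₂ covered⟧ = {x : ⟨e₁₂, x⟩ ∈ ⟦covered⟧} = {e₁, e₂, e₃, e₄, e₆, e₈, e₉, e₁₀, e₁₁, e₁₅}
⟦flag⟧ = {e₁, e₃, e₄, e₆, e₇, e₈, e₉, e₁₀, e₁₁, e₁₄, e₁₅}
… ∩ ⟦on e₈⟧ = {e₁, e₃, e₄, e₆, e₇, e₈, e₉, e₁₀, e₁₁, e₁₄, e₁₅} ∩ {e₁, e₂, e₃, e₇, e₈, e₉, e₁₃, e₁₅} = {e₁, e₃, e₇, e₈, e₉, e₁₅}
… ∩ ⟦under e₁₀⟧ = {e₁, e₃, e₇, e₈, e₉, e₁₅} ∩ {e₁, e₃, e₆, e₇, e₉, e₁₂, e₁₃, e₁₅} = {e₁, e₃, e₇, e₉, e₁₅}
… ∩ ⟦that e₁₂ covered⟧ = {e₁, e₃, e₇, e₉, e₁₅} ∩ {e₁, e₂, e₃, e₄, e₆, e₈, e₉, e₁₀, e₁₁, e₁₅} = {e₁, e₃, e₉, e₁₅}
So ⟦flag on e₈ under e₁₀ that e₁₂ covered⟧ = {e₁, e₃, e₉, e₁₅}.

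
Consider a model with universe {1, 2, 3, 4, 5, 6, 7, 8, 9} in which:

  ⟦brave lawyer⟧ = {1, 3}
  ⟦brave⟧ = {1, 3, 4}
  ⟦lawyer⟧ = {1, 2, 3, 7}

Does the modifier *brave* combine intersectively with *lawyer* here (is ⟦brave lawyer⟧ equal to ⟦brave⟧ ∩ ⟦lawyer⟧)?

yes

⟦brave⟧ ∩ ⟦lawyer⟧ = {1, 3, 4} ∩ {1, 2, 3, 7} = {1, 3}
Observed ⟦brave lawyer⟧ = {1, 3}.
These coincide, so the modifier is intersective here.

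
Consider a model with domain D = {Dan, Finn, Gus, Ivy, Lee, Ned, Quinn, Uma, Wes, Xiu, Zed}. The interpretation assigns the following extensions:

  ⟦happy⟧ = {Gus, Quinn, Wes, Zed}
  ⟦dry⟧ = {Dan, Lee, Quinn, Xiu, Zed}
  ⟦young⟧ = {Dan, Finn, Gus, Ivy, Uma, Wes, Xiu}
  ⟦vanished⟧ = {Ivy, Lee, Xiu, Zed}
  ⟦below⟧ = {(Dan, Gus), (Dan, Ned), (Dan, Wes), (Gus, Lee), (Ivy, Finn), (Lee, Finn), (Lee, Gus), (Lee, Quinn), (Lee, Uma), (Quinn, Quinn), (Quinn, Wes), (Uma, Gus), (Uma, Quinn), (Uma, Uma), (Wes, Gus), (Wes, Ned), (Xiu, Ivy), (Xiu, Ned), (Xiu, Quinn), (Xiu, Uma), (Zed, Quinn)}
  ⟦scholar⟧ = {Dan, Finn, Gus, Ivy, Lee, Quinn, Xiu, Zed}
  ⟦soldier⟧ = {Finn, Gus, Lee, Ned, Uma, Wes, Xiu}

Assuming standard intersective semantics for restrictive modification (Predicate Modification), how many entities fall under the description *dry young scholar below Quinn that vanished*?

⟦below Quinn⟧ = {x : ⟨x, Quinn⟩ ∈ ⟦below⟧} = {Lee, Quinn, Uma, Xiu, Zed}
⟦that vanished⟧ = ⟦vanished⟧ = {Ivy, Lee, Xiu, Zed}
⟦scholar⟧ = {Dan, Finn, Gus, Ivy, Lee, Quinn, Xiu, Zed}
… ∩ ⟦below Quinn⟧ = {Dan, Finn, Gus, Ivy, Lee, Quinn, Xiu, Zed} ∩ {Lee, Quinn, Uma, Xiu, Zed} = {Lee, Quinn, Xiu, Zed}
… ∩ ⟦that vanished⟧ = {Lee, Quinn, Xiu, Zed} ∩ {Ivy, Lee, Xiu, Zed} = {Lee, Xiu, Zed}
… ∩ ⟦dry⟧ = {Lee, Xiu, Zed} ∩ {Dan, Lee, Quinn, Xiu, Zed} = {Lee, Xiu, Zed}
… ∩ ⟦young⟧ = {Lee, Xiu, Zed} ∩ {Dan, Finn, Gus, Ivy, Uma, Wes, Xiu} = {Xiu}
⟦dry young scholar below Quinn that vanished⟧ = {Xiu}, so the cardinality is 1.

1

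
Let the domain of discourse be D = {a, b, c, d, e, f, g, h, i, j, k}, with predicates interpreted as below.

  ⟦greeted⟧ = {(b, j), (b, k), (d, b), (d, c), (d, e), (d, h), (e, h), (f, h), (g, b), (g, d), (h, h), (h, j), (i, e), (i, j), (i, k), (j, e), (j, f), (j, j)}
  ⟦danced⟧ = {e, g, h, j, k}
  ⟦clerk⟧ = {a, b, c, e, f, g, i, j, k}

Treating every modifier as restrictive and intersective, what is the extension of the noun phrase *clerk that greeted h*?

{e, f}

⟦that greeted h⟧ = {x : ⟨x, h⟩ ∈ ⟦greeted⟧} = {d, e, f, h}
⟦clerk⟧ = {a, b, c, e, f, g, i, j, k}
… ∩ ⟦that greeted h⟧ = {a, b, c, e, f, g, i, j, k} ∩ {d, e, f, h} = {e, f}
So ⟦clerk that greeted h⟧ = {e, f}.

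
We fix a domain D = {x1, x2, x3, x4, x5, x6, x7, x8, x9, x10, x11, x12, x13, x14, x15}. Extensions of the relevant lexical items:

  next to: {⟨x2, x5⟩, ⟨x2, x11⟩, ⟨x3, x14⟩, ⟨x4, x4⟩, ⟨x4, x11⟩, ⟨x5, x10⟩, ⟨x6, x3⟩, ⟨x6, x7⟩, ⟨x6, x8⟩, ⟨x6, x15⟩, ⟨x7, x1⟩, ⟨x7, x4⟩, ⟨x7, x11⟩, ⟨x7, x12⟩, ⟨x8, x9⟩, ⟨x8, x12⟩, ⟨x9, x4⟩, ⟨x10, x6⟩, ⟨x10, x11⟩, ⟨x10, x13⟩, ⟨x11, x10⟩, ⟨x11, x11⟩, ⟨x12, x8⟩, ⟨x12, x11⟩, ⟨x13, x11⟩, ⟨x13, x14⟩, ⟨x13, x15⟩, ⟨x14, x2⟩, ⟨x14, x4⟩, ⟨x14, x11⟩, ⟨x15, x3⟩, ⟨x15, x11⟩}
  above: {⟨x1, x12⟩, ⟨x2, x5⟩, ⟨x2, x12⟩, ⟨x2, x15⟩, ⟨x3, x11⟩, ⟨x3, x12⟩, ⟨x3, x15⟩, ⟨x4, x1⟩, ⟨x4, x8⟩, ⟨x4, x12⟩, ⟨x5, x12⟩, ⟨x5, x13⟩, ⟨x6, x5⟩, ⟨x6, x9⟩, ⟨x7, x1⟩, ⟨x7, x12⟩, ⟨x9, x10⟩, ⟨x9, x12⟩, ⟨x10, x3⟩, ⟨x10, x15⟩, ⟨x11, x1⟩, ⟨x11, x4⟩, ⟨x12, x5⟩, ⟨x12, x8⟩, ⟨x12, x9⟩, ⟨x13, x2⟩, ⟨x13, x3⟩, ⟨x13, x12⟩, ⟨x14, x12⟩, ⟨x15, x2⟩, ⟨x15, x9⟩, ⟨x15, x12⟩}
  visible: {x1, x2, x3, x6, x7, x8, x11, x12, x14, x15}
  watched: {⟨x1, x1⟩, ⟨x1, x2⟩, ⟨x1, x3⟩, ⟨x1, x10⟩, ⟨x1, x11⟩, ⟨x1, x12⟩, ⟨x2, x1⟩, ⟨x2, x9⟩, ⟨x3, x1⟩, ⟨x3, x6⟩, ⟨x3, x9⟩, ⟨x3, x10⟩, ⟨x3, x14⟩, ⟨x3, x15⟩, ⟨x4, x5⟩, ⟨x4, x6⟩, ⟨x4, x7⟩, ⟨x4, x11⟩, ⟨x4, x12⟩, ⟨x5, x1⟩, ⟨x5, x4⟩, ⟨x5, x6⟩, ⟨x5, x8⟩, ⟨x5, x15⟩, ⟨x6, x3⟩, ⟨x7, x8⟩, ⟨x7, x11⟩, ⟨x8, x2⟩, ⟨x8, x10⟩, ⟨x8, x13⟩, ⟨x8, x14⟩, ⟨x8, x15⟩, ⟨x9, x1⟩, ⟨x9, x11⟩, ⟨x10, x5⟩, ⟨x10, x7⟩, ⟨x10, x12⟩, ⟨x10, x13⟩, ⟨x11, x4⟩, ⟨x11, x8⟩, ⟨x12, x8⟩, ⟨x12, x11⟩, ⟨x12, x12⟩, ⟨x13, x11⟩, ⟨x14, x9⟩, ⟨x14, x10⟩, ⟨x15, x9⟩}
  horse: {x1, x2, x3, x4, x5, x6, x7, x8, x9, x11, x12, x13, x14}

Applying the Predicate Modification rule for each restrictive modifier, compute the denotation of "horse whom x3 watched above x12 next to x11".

{x14}

⟦whom x3 watched⟧ = {x : ⟨x3, x⟩ ∈ ⟦watched⟧} = {x1, x6, x9, x10, x14, x15}
⟦above x12⟧ = {x : ⟨x, x12⟩ ∈ ⟦above⟧} = {x1, x2, x3, x4, x5, x7, x9, x13, x14, x15}
⟦next to x11⟧ = {x : ⟨x, x11⟩ ∈ ⟦next to⟧} = {x2, x4, x7, x10, x11, x12, x13, x14, x15}
⟦horse⟧ = {x1, x2, x3, x4, x5, x6, x7, x8, x9, x11, x12, x13, x14}
… ∩ ⟦whom x3 watched⟧ = {x1, x2, x3, x4, x5, x6, x7, x8, x9, x11, x12, x13, x14} ∩ {x1, x6, x9, x10, x14, x15} = {x1, x6, x9, x14}
… ∩ ⟦above x12⟧ = {x1, x6, x9, x14} ∩ {x1, x2, x3, x4, x5, x7, x9, x13, x14, x15} = {x1, x9, x14}
… ∩ ⟦next to x11⟧ = {x1, x9, x14} ∩ {x2, x4, x7, x10, x11, x12, x13, x14, x15} = {x14}
So ⟦horse whom x3 watched above x12 next to x11⟧ = {x14}.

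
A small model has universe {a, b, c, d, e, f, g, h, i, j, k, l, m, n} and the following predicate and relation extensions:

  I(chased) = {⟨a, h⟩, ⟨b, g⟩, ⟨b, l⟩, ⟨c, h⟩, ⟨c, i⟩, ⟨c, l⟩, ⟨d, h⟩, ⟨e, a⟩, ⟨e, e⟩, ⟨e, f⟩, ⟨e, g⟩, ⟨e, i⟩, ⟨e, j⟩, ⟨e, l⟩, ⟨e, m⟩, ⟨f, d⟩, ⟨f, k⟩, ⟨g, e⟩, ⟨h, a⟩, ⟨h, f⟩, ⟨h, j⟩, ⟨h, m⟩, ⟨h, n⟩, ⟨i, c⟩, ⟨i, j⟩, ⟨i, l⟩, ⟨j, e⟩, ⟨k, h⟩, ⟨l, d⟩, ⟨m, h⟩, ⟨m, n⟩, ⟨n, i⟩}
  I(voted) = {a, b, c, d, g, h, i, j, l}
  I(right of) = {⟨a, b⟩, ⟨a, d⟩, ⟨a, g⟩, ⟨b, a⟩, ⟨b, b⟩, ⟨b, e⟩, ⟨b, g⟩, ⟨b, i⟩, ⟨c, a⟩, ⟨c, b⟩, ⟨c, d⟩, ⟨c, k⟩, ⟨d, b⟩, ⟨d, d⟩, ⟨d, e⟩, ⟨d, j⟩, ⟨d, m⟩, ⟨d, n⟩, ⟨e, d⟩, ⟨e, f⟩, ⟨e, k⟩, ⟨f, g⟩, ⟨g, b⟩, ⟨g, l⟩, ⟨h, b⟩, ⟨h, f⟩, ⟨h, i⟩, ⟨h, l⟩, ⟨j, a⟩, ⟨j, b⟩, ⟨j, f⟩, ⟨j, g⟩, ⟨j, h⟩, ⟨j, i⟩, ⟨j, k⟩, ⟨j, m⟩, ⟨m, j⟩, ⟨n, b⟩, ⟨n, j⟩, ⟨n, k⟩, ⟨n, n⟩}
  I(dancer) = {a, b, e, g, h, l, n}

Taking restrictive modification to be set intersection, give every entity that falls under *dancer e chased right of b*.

⟦e chased⟧ = {x : ⟨e, x⟩ ∈ ⟦chased⟧} = {a, e, f, g, i, j, l, m}
⟦right of b⟧ = {x : ⟨x, b⟩ ∈ ⟦right of⟧} = {a, b, c, d, g, h, j, n}
⟦dancer⟧ = {a, b, e, g, h, l, n}
… ∩ ⟦e chased⟧ = {a, b, e, g, h, l, n} ∩ {a, e, f, g, i, j, l, m} = {a, e, g, l}
… ∩ ⟦right of b⟧ = {a, e, g, l} ∩ {a, b, c, d, g, h, j, n} = {a, g}
So ⟦dancer e chased right of b⟧ = {a, g}.

{a, g}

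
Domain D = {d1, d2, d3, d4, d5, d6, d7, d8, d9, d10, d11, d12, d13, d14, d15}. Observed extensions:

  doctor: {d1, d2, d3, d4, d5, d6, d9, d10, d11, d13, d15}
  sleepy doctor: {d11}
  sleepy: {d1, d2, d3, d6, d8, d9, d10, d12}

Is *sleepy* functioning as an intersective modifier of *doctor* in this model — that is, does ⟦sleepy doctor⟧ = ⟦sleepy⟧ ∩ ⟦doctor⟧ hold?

no

⟦sleepy⟧ ∩ ⟦doctor⟧ = {d1, d2, d3, d6, d8, d9, d10, d12} ∩ {d1, d2, d3, d4, d5, d6, d9, d10, d11, d13, d15} = {d1, d2, d3, d6, d9, d10}
Observed ⟦sleepy doctor⟧ = {d11}.
These differ, so the modifier is not intersective in this model.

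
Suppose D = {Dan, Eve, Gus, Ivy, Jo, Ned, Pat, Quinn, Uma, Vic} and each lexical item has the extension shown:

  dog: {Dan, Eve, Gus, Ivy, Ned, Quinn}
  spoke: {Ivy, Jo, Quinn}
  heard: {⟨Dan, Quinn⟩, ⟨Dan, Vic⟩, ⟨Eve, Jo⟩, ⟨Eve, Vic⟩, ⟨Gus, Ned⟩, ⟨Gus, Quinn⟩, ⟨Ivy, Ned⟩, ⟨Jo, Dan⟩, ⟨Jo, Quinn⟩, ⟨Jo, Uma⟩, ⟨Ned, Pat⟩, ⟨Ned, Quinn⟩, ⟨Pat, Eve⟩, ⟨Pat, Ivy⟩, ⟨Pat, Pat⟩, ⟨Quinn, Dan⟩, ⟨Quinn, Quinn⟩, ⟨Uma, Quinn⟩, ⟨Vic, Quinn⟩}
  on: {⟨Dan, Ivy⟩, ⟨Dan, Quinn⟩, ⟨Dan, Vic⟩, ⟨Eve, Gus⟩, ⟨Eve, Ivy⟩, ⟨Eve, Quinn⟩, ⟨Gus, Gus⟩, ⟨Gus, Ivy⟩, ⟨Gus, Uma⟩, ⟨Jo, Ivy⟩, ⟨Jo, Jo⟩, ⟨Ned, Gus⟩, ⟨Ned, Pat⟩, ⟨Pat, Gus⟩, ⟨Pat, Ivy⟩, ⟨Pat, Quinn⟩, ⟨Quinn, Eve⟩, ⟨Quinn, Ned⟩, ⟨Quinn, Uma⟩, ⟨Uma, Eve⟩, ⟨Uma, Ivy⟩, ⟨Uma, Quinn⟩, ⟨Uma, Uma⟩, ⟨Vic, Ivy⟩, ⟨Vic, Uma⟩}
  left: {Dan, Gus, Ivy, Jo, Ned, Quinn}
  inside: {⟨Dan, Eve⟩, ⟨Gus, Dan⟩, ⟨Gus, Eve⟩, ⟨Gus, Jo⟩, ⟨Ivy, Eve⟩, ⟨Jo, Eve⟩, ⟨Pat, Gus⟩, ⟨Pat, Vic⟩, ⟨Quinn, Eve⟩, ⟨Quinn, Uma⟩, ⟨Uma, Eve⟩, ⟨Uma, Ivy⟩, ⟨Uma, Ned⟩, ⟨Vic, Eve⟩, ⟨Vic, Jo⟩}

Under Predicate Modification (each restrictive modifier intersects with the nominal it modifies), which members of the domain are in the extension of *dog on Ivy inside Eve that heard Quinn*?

⟦on Ivy⟧ = {x : ⟨x, Ivy⟩ ∈ ⟦on⟧} = {Dan, Eve, Gus, Jo, Pat, Uma, Vic}
⟦inside Eve⟧ = {x : ⟨x, Eve⟩ ∈ ⟦inside⟧} = {Dan, Gus, Ivy, Jo, Quinn, Uma, Vic}
⟦that heard Quinn⟧ = {x : ⟨x, Quinn⟩ ∈ ⟦heard⟧} = {Dan, Gus, Jo, Ned, Quinn, Uma, Vic}
⟦dog⟧ = {Dan, Eve, Gus, Ivy, Ned, Quinn}
… ∩ ⟦on Ivy⟧ = {Dan, Eve, Gus, Ivy, Ned, Quinn} ∩ {Dan, Eve, Gus, Jo, Pat, Uma, Vic} = {Dan, Eve, Gus}
… ∩ ⟦inside Eve⟧ = {Dan, Eve, Gus} ∩ {Dan, Gus, Ivy, Jo, Quinn, Uma, Vic} = {Dan, Gus}
… ∩ ⟦that heard Quinn⟧ = {Dan, Gus} ∩ {Dan, Gus, Jo, Ned, Quinn, Uma, Vic} = {Dan, Gus}
So ⟦dog on Ivy inside Eve that heard Quinn⟧ = {Dan, Gus}.

{Dan, Gus}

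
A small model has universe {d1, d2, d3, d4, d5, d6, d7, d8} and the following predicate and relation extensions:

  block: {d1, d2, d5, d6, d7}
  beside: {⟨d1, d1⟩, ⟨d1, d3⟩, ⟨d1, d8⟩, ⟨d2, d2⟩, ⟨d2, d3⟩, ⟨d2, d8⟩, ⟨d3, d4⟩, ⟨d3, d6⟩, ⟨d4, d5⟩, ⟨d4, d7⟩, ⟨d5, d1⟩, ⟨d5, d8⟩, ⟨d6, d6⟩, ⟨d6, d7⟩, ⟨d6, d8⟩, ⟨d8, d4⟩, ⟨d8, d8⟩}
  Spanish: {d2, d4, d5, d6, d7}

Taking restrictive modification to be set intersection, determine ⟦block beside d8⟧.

⟦beside d8⟧ = {x : ⟨x, d8⟩ ∈ ⟦beside⟧} = {d1, d2, d5, d6, d8}
⟦block⟧ = {d1, d2, d5, d6, d7}
… ∩ ⟦beside d8⟧ = {d1, d2, d5, d6, d7} ∩ {d1, d2, d5, d6, d8} = {d1, d2, d5, d6}
So ⟦block beside d8⟧ = {d1, d2, d5, d6}.

{d1, d2, d5, d6}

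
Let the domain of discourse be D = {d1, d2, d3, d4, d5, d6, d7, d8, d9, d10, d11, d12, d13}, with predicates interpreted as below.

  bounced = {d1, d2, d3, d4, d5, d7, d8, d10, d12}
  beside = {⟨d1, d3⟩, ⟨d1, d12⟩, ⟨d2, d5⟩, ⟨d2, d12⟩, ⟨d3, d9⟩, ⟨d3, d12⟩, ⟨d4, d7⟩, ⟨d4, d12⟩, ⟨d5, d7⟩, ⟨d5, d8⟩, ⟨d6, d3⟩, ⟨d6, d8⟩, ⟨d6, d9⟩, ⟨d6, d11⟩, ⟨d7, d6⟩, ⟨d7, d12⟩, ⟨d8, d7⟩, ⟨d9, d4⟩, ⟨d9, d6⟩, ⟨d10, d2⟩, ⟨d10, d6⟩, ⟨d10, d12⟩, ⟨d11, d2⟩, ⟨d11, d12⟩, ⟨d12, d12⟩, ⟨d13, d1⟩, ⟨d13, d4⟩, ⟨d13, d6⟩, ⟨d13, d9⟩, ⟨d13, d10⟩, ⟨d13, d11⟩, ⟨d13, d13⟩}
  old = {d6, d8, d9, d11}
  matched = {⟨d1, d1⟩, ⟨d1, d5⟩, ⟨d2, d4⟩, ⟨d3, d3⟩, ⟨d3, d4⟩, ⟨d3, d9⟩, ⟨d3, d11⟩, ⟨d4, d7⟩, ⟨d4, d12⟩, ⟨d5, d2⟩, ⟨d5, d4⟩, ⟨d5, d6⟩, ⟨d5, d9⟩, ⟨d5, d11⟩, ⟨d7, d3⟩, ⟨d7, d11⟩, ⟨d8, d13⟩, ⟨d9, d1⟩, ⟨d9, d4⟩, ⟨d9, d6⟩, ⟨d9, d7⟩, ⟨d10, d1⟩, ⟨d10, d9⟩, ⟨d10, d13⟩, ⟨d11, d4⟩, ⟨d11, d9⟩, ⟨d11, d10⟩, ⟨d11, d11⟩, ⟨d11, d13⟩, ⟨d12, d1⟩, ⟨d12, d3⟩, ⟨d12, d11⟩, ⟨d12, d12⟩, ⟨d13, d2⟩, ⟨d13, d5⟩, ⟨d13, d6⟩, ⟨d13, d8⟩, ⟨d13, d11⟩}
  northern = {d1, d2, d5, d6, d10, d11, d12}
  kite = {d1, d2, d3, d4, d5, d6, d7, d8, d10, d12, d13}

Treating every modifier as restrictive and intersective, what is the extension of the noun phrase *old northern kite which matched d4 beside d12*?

⟦which matched d4⟧ = {x : ⟨x, d4⟩ ∈ ⟦matched⟧} = {d2, d3, d5, d9, d11}
⟦beside d12⟧ = {x : ⟨x, d12⟩ ∈ ⟦beside⟧} = {d1, d2, d3, d4, d7, d10, d11, d12}
⟦kite⟧ = {d1, d2, d3, d4, d5, d6, d7, d8, d10, d12, d13}
… ∩ ⟦which matched d4⟧ = {d1, d2, d3, d4, d5, d6, d7, d8, d10, d12, d13} ∩ {d2, d3, d5, d9, d11} = {d2, d3, d5}
… ∩ ⟦beside d12⟧ = {d2, d3, d5} ∩ {d1, d2, d3, d4, d7, d10, d11, d12} = {d2, d3}
… ∩ ⟦old⟧ = {d2, d3} ∩ {d6, d8, d9, d11} = ∅
… ∩ ⟦northern⟧ = ∅ ∩ {d1, d2, d5, d6, d10, d11, d12} = ∅
So ⟦old northern kite which matched d4 beside d12⟧ = {}.

{}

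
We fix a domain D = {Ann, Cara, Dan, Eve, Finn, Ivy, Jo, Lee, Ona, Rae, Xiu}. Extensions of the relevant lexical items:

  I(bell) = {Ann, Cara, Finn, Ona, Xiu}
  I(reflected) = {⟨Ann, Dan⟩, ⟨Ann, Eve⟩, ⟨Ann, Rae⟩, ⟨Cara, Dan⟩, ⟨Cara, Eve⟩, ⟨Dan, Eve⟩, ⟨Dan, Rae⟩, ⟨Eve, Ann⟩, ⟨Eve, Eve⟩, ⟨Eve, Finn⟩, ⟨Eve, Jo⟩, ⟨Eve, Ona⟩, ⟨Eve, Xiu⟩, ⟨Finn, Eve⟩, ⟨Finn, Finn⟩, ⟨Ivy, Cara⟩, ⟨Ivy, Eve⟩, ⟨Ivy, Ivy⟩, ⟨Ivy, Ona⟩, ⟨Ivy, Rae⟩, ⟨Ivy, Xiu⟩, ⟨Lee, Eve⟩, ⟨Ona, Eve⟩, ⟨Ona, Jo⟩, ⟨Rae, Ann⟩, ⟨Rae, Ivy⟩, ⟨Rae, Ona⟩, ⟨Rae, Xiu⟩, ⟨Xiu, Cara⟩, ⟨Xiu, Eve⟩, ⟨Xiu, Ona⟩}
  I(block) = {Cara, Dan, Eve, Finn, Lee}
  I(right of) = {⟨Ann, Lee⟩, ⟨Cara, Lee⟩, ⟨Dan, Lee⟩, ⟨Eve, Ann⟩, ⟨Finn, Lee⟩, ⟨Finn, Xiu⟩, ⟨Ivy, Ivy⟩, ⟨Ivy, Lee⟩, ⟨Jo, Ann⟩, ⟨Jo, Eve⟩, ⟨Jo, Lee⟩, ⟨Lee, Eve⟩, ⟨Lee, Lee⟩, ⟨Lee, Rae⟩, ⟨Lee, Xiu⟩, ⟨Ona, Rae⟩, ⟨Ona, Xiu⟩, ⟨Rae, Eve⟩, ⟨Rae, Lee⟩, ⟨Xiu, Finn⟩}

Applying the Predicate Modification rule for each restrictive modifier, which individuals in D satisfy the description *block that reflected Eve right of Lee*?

⟦that reflected Eve⟧ = {x : ⟨x, Eve⟩ ∈ ⟦reflected⟧} = {Ann, Cara, Dan, Eve, Finn, Ivy, Lee, Ona, Xiu}
⟦right of Lee⟧ = {x : ⟨x, Lee⟩ ∈ ⟦right of⟧} = {Ann, Cara, Dan, Finn, Ivy, Jo, Lee, Rae}
⟦block⟧ = {Cara, Dan, Eve, Finn, Lee}
… ∩ ⟦that reflected Eve⟧ = {Cara, Dan, Eve, Finn, Lee} ∩ {Ann, Cara, Dan, Eve, Finn, Ivy, Lee, Ona, Xiu} = {Cara, Dan, Eve, Finn, Lee}
… ∩ ⟦right of Lee⟧ = {Cara, Dan, Eve, Finn, Lee} ∩ {Ann, Cara, Dan, Finn, Ivy, Jo, Lee, Rae} = {Cara, Dan, Finn, Lee}
So ⟦block that reflected Eve right of Lee⟧ = {Cara, Dan, Finn, Lee}.

{Cara, Dan, Finn, Lee}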